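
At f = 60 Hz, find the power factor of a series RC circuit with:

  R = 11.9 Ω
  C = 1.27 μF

Step 1 — Angular frequency: ω = 2π·f = 2π·60 = 377 rad/s.
Step 2 — Component impedances:
  R: Z = R = 11.9 Ω
  C: Z = 1/(jωC) = -j/(ω·C) = 0 - j2089 Ω
Step 3 — Series combination: Z_total = R + C = 11.9 - j2089 Ω = 2089∠-89.7° Ω.
Step 4 — Power factor: PF = cos(φ) = Re(Z)/|Z| = 11.9/2089 = 0.005697.
Step 5 — Type: Im(Z) = -2089 ⇒ leading (phase φ = -89.7°).

PF = 0.005697 (leading, φ = -89.7°)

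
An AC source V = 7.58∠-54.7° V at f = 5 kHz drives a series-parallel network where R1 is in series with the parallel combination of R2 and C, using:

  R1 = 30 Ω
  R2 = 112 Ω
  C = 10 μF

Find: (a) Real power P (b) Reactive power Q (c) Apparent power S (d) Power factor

Step 1 — Angular frequency: ω = 2π·f = 2π·5000 = 3.142e+04 rad/s.
Step 2 — Component impedances:
  R1: Z = R = 30 Ω
  R2: Z = R = 112 Ω
  C: Z = 1/(jωC) = -j/(ω·C) = 0 - j3.183 Ω
Step 3 — Parallel branch: R2 || C = 1/(1/R2 + 1/C) = 0.09039 - j3.181 Ω.
Step 4 — Series with R1: Z_total = R1 + (R2 || C) = 30.09 - j3.181 Ω = 30.26∠-6.0° Ω.
Step 5 — Source phasor: V = 7.58∠-54.7° V = 4.38 - j6.186 V.
Step 6 — Current: I = V / Z = 0.1654 - j0.1881 A = 0.2505∠-48.7° A.
Step 7 — Complex power: S = V·I* = 1.888 - j0.1996 VA.
Step 8 — Real power: P = Re(S) = 1.888 W.
Step 9 — Reactive power: Q = Im(S) = -0.1996 VAR.
Step 10 — Apparent power: |S| = 1.899 VA.
Step 11 — Power factor: PF = P/|S| = 0.9945 (leading).

(a) P = 1.888 W  (b) Q = -0.1996 VAR  (c) S = 1.899 VA  (d) PF = 0.9945 (leading)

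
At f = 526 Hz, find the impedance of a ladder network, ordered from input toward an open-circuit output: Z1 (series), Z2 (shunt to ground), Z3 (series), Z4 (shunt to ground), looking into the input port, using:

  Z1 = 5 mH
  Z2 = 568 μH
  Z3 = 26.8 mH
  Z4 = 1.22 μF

Step 1 — Angular frequency: ω = 2π·f = 2π·526 = 3305 rad/s.
Step 2 — Component impedances:
  Z1: Z = jωL = j·3305·0.005 = 0 + j16.52 Ω
  Z2: Z = jωL = j·3305·0.000568 = 0 + j1.877 Ω
  Z3: Z = jωL = j·3305·0.0268 = 0 + j88.57 Ω
  Z4: Z = 1/(jωC) = -j/(ω·C) = 0 - j248 Ω
Step 3 — Ladder network (open output): work backward from the far end, alternating series and parallel combinations. Z_in = 0 + j18.42 Ω = 18.42∠90.0° Ω.

Z = 0 + j18.42 Ω = 18.42∠90.0° Ω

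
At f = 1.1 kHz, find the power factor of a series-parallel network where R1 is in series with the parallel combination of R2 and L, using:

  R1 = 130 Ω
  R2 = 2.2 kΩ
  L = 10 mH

Step 1 — Angular frequency: ω = 2π·f = 2π·1100 = 6912 rad/s.
Step 2 — Component impedances:
  R1: Z = R = 130 Ω
  R2: Z = R = 2200 Ω
  L: Z = jωL = j·6912·0.01 = 0 + j69.12 Ω
Step 3 — Parallel branch: R2 || L = 1/(1/R2 + 1/L) = 2.169 + j69.05 Ω.
Step 4 — Series with R1: Z_total = R1 + (R2 || L) = 132.2 + j69.05 Ω = 149.1∠27.6° Ω.
Step 5 — Power factor: PF = cos(φ) = Re(Z)/|Z| = 132.17/149.12 = 0.8863.
Step 6 — Type: Im(Z) = 69.05 ⇒ lagging (phase φ = 27.6°).

PF = 0.8863 (lagging, φ = 27.6°)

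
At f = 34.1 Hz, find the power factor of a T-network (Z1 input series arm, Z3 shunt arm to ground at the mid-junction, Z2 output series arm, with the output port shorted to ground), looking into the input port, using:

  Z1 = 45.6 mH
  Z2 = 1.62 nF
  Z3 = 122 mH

Step 1 — Angular frequency: ω = 2π·f = 2π·34.1 = 214.3 rad/s.
Step 2 — Component impedances:
  Z1: Z = jωL = j·214.3·0.0456 = 0 + j9.77 Ω
  Z2: Z = 1/(jωC) = -j/(ω·C) = 0 - j2.881e+06 Ω
  Z3: Z = jωL = j·214.3·0.122 = 0 + j26.14 Ω
Step 3 — With the output port shorted to ground, the output series arm Z2 runs from the junction to ground; the shunt arm Z3 also runs from the junction to ground. They appear in parallel: Z3 || Z2 = 0 + j26.14 Ω.
Step 4 — Series with input arm Z1: Z_in = Z1 + (Z3 || Z2) = 0 + j35.91 Ω = 35.91∠90.0° Ω.
Step 5 — Power factor: PF = cos(φ) = Re(Z)/|Z| = 0/35.91 = 0.
Step 6 — Type: Im(Z) = 35.91 ⇒ lagging (phase φ = 90.0°).

PF = 0 (lagging, φ = 90.0°)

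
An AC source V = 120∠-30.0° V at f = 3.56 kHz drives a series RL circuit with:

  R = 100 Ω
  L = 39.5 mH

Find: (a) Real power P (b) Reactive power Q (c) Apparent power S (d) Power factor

Step 1 — Angular frequency: ω = 2π·f = 2π·3560 = 2.237e+04 rad/s.
Step 2 — Component impedances:
  R: Z = R = 100 Ω
  L: Z = jωL = j·2.237e+04·0.0395 = 0 + j883.5 Ω
Step 3 — Series combination: Z_total = R + L = 100 + j883.5 Ω = 889.2∠83.5° Ω.
Step 4 — Source phasor: V = 120∠-30.0° V = 103.9 - j60 V.
Step 5 — Current: I = V / Z = -0.05391 - j0.1237 A = 0.135∠-113.5° A.
Step 6 — Complex power: S = V·I* = 1.821 + j16.09 VA.
Step 7 — Real power: P = Re(S) = 1.821 W.
Step 8 — Reactive power: Q = Im(S) = 16.09 VAR.
Step 9 — Apparent power: |S| = 16.19 VA.
Step 10 — Power factor: PF = P/|S| = 0.1125 (lagging).

(a) P = 1.821 W  (b) Q = 16.09 VAR  (c) S = 16.19 VA  (d) PF = 0.1125 (lagging)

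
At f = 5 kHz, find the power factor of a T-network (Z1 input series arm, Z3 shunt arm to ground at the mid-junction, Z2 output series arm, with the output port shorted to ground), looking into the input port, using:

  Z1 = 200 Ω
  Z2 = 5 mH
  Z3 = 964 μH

Step 1 — Angular frequency: ω = 2π·f = 2π·5000 = 3.142e+04 rad/s.
Step 2 — Component impedances:
  Z1: Z = R = 200 Ω
  Z2: Z = jωL = j·3.142e+04·0.005 = 0 + j157.1 Ω
  Z3: Z = jωL = j·3.142e+04·0.000964 = 0 + j30.28 Ω
Step 3 — With the output port shorted to ground, the output series arm Z2 runs from the junction to ground; the shunt arm Z3 also runs from the junction to ground. They appear in parallel: Z3 || Z2 = 0 + j25.39 Ω.
Step 4 — Series with input arm Z1: Z_in = Z1 + (Z3 || Z2) = 200 + j25.39 Ω = 201.6∠7.2° Ω.
Step 5 — Power factor: PF = cos(φ) = Re(Z)/|Z| = 200/201.61 = 0.992.
Step 6 — Type: Im(Z) = 25.39 ⇒ lagging (phase φ = 7.2°).

PF = 0.992 (lagging, φ = 7.2°)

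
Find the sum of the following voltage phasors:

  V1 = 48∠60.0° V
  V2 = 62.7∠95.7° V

Step 1 — Convert each phasor to rectangular form:
  V1 = 48·(cos(60.0°) + j·sin(60.0°)) = 24 + j41.57 V
  V2 = 62.7·(cos(95.7°) + j·sin(95.7°)) = -6.227 + j62.39 V
Step 2 — Sum components: V_total = 17.77 + j104 V.
Step 3 — Convert to polar: |V_total| = 105.5 V, ∠V_total = 80.3°.

V_total = 105.5∠80.3° V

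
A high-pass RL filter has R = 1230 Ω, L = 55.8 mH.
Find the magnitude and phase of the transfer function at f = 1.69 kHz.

Step 1 — Angular frequency: ω = 2π·1690 = 1.062e+04 rad/s.
Step 2 — Transfer function: H(jω) = jωL/(R + jωL).
Step 3 — Numerator jωL = j·592.5; denominator R + jωL = 1230 + j592.5.
Step 4 — H = 0.1883 + j0.391.
Step 5 — Magnitude: |H| = 0.434 (-7.3 dB); phase: φ = 64.3°.

|H| = 0.434 (-7.3 dB), φ = 64.3°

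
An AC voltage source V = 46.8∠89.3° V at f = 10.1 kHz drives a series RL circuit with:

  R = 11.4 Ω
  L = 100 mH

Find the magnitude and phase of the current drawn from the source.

Step 1 — Angular frequency: ω = 2π·f = 2π·1.01e+04 = 6.346e+04 rad/s.
Step 2 — Component impedances:
  R: Z = R = 11.4 Ω
  L: Z = jωL = j·6.346e+04·0.1 = 0 + j6346 Ω
Step 3 — Series combination: Z_total = R + L = 11.4 + j6346 Ω = 6346∠89.9° Ω.
Step 4 — Source phasor: V = 46.8∠89.3° V = 0.5718 + j46.8 V.
Step 5 — Ohm's law: I = V / Z_total = (0.5718 + j46.8) / (11.4 + j6346) = 0.007374 - j7.685e-05 A.
Step 6 — Convert to polar: |I| = 0.007375 A, ∠I = -0.6°.

I = 0.007375∠-0.6° A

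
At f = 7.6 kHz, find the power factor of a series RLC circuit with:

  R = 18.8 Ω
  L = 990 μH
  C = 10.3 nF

Step 1 — Angular frequency: ω = 2π·f = 2π·7600 = 4.775e+04 rad/s.
Step 2 — Component impedances:
  R: Z = R = 18.8 Ω
  L: Z = jωL = j·4.775e+04·0.00099 = 0 + j47.27 Ω
  C: Z = 1/(jωC) = -j/(ω·C) = 0 - j2033 Ω
Step 3 — Series combination: Z_total = R + L + C = 18.8 - j1986 Ω = 1986∠-89.5° Ω.
Step 4 — Power factor: PF = cos(φ) = Re(Z)/|Z| = 18.8/1986 = 0.009466.
Step 5 — Type: Im(Z) = -1986 ⇒ leading (phase φ = -89.5°).

PF = 0.009466 (leading, φ = -89.5°)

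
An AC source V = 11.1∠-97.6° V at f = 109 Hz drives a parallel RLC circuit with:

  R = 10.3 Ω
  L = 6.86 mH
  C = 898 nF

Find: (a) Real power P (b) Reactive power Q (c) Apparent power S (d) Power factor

Step 1 — Angular frequency: ω = 2π·f = 2π·109 = 684.9 rad/s.
Step 2 — Component impedances:
  R: Z = R = 10.3 Ω
  L: Z = jωL = j·684.9·0.00686 = 0 + j4.698 Ω
  C: Z = 1/(jωC) = -j/(ω·C) = 0 - j1626 Ω
Step 3 — Parallel combination: 1/Z_total = 1/R + 1/L + 1/C; Z_total = 1.782 + j3.896 Ω = 4.285∠65.4° Ω.
Step 4 — Source phasor: V = 11.1∠-97.6° V = -1.468 - j11 V.
Step 5 — Current: I = V / Z = -2.478 - j0.7566 A = 2.591∠-163.0° A.
Step 6 — Complex power: S = V·I* = 11.96 + j26.15 VA.
Step 7 — Real power: P = Re(S) = 11.96 W.
Step 8 — Reactive power: Q = Im(S) = 26.15 VAR.
Step 9 — Apparent power: |S| = 28.76 VA.
Step 10 — Power factor: PF = P/|S| = 0.416 (lagging).

(a) P = 11.96 W  (b) Q = 26.15 VAR  (c) S = 28.76 VA  (d) PF = 0.416 (lagging)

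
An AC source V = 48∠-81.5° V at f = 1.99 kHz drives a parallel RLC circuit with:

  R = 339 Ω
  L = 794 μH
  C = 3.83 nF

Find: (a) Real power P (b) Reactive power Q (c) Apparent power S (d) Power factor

Step 1 — Angular frequency: ω = 2π·f = 2π·1990 = 1.25e+04 rad/s.
Step 2 — Component impedances:
  R: Z = R = 339 Ω
  L: Z = jωL = j·1.25e+04·0.000794 = 0 + j9.928 Ω
  C: Z = 1/(jωC) = -j/(ω·C) = 0 - j2.088e+04 Ω
Step 3 — Parallel combination: 1/Z_total = 1/R + 1/L + 1/C; Z_total = 0.2908 + j9.924 Ω = 9.928∠88.3° Ω.
Step 4 — Source phasor: V = 48∠-81.5° V = 7.095 - j47.47 V.
Step 5 — Current: I = V / Z = -4.759 - j0.8543 A = 4.835∠-169.8° A.
Step 6 — Complex power: S = V·I* = 6.796 + j232 VA.
Step 7 — Real power: P = Re(S) = 6.796 W.
Step 8 — Reactive power: Q = Im(S) = 232 VAR.
Step 9 — Apparent power: |S| = 232.1 VA.
Step 10 — Power factor: PF = P/|S| = 0.02929 (lagging).

(a) P = 6.796 W  (b) Q = 232 VAR  (c) S = 232.1 VA  (d) PF = 0.02929 (lagging)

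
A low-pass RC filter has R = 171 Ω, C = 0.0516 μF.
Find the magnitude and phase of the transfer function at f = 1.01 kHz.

Step 1 — Angular frequency: ω = 2π·1010 = 6346 rad/s.
Step 2 — Transfer function: H(jω) = 1/(1 + jωRC).
Step 3 — Denominator: 1 + jωRC = 1 + j·6346·171·5.16e-08 = 1 + j0.05599.
Step 4 — H = 0.9969 - j0.05582.
Step 5 — Magnitude: |H| = 0.9984 (-0.0 dB); phase: φ = -3.2°.

|H| = 0.9984 (-0.0 dB), φ = -3.2°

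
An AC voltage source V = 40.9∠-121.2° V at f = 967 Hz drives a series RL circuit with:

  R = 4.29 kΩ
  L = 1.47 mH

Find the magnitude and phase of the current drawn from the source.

Step 1 — Angular frequency: ω = 2π·f = 2π·967 = 6076 rad/s.
Step 2 — Component impedances:
  R: Z = R = 4290 Ω
  L: Z = jωL = j·6076·0.00147 = 0 + j8.931 Ω
Step 3 — Series combination: Z_total = R + L = 4290 + j8.931 Ω = 4290∠0.1° Ω.
Step 4 — Source phasor: V = 40.9∠-121.2° V = -21.19 - j34.98 V.
Step 5 — Ohm's law: I = V / Z_total = (-21.19 - j34.98) / (4290 + j8.931) = -0.004956 - j0.008145 A.
Step 6 — Convert to polar: |I| = 0.009534 A, ∠I = -121.3°.

I = 0.009534∠-121.3° A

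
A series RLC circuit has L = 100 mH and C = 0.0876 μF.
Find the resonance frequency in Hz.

Step 1 — Resonance condition Im(Z)=0 gives ω₀ = 1/√(LC).
Step 2 — ω₀ = 1/√(0.1·8.76e-08) = 1.068e+04 rad/s.
Step 3 — f₀ = ω₀/(2π) = 1700 Hz.

f₀ = 1700 Hz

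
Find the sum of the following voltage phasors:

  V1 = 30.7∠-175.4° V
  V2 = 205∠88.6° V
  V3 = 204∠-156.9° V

Step 1 — Convert each phasor to rectangular form:
  V1 = 30.7·(cos(-175.4°) + j·sin(-175.4°)) = -30.6 - j2.462 V
  V2 = 205·(cos(88.6°) + j·sin(88.6°)) = 5.009 + j204.9 V
  V3 = 204·(cos(-156.9°) + j·sin(-156.9°)) = -187.6 - j80.04 V
Step 2 — Sum components: V_total = -213.2 + j122.4 V.
Step 3 — Convert to polar: |V_total| = 245.9 V, ∠V_total = 150.1°.

V_total = 245.9∠150.1° V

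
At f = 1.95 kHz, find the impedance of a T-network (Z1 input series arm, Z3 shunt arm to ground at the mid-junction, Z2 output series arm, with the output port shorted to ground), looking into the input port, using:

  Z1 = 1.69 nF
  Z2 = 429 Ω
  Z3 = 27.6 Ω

Step 1 — Angular frequency: ω = 2π·f = 2π·1950 = 1.225e+04 rad/s.
Step 2 — Component impedances:
  Z1: Z = 1/(jωC) = -j/(ω·C) = 0 - j4.829e+04 Ω
  Z2: Z = R = 429 Ω
  Z3: Z = R = 27.6 Ω
Step 3 — With the output port shorted to ground, the output series arm Z2 runs from the junction to ground; the shunt arm Z3 also runs from the junction to ground. They appear in parallel: Z3 || Z2 = 25.93 Ω.
Step 4 — Series with input arm Z1: Z_in = Z1 + (Z3 || Z2) = 25.93 - j4.829e+04 Ω = 4.829e+04∠-90.0° Ω.

Z = 25.93 - j4.829e+04 Ω = 4.829e+04∠-90.0° Ω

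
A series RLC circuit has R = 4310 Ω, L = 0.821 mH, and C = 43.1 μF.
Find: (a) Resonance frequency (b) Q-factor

Step 1 — Resonance condition Im(Z)=0 gives ω₀ = 1/√(LC).
Step 2 — ω₀ = 1/√(0.000821·4.31e-05) = 5316 rad/s.
Step 3 — f₀ = ω₀/(2π) = 846.1 Hz.
Step 4 — Series Q: Q = ω₀L/R = 5316·0.000821/4310 = 0.001013.

(a) f₀ = 846.1 Hz  (b) Q = 0.001013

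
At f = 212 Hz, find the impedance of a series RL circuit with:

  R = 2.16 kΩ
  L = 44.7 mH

Step 1 — Angular frequency: ω = 2π·f = 2π·212 = 1332 rad/s.
Step 2 — Component impedances:
  R: Z = R = 2160 Ω
  L: Z = jωL = j·1332·0.0447 = 0 + j59.54 Ω
Step 3 — Series combination: Z_total = R + L = 2160 + j59.54 Ω = 2161∠1.6° Ω.

Z = 2160 + j59.54 Ω = 2161∠1.6° Ω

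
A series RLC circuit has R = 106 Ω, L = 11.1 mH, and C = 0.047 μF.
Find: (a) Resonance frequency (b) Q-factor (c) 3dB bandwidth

Step 1 — Resonance: ω₀ = 1/√(LC) = 1/√(0.0111·4.7e-08) = 4.378e+04 rad/s.
Step 2 — f₀ = ω₀/(2π) = 6968 Hz.
Step 3 — Series Q: Q = ω₀L/R = 4.378e+04·0.0111/106 = 4.585.
Step 4 — Bandwidth: Δω = ω₀/Q = 9550 rad/s; BW = Δω/(2π) = 1520 Hz.

(a) f₀ = 6968 Hz  (b) Q = 4.585  (c) BW = 1520 Hz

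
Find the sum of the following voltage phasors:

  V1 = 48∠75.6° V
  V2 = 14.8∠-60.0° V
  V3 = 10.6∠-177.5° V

Step 1 — Convert each phasor to rectangular form:
  V1 = 48·(cos(75.6°) + j·sin(75.6°)) = 11.94 + j46.49 V
  V2 = 14.8·(cos(-60.0°) + j·sin(-60.0°)) = 7.4 - j12.82 V
  V3 = 10.6·(cos(-177.5°) + j·sin(-177.5°)) = -10.59 - j0.4624 V
Step 2 — Sum components: V_total = 8.747 + j33.21 V.
Step 3 — Convert to polar: |V_total| = 34.35 V, ∠V_total = 75.2°.

V_total = 34.35∠75.2° V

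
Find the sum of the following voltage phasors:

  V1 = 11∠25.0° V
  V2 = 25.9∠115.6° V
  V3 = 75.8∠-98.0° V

Step 1 — Convert each phasor to rectangular form:
  V1 = 11·(cos(25.0°) + j·sin(25.0°)) = 9.969 + j4.649 V
  V2 = 25.9·(cos(115.6°) + j·sin(115.6°)) = -11.19 + j23.36 V
  V3 = 75.8·(cos(-98.0°) + j·sin(-98.0°)) = -10.55 - j75.06 V
Step 2 — Sum components: V_total = -11.77 - j47.06 V.
Step 3 — Convert to polar: |V_total| = 48.51 V, ∠V_total = -104.0°.

V_total = 48.51∠-104.0° V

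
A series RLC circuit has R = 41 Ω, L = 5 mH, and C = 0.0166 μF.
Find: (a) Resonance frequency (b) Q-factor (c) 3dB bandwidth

Step 1 — Resonance: ω₀ = 1/√(LC) = 1/√(0.005·1.66e-08) = 1.098e+05 rad/s.
Step 2 — f₀ = ω₀/(2π) = 1.747e+04 Hz.
Step 3 — Series Q: Q = ω₀L/R = 1.098e+05·0.005/41 = 13.39.
Step 4 — Bandwidth: Δω = ω₀/Q = 8200 rad/s; BW = Δω/(2π) = 1305 Hz.

(a) f₀ = 1.747e+04 Hz  (b) Q = 13.39  (c) BW = 1305 Hz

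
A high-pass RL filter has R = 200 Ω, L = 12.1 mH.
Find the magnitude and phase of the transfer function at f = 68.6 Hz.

Step 1 — Angular frequency: ω = 2π·68.6 = 431 rad/s.
Step 2 — Transfer function: H(jω) = jωL/(R + jωL).
Step 3 — Numerator jωL = j·5.215; denominator R + jωL = 200 + j5.215.
Step 4 — H = 0.0006796 + j0.02606.
Step 5 — Magnitude: |H| = 0.02607 (-31.7 dB); phase: φ = 88.5°.

|H| = 0.02607 (-31.7 dB), φ = 88.5°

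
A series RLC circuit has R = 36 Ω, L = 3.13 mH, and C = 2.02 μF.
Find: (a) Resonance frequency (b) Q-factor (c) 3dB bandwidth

Step 1 — Resonance: ω₀ = 1/√(LC) = 1/√(0.00313·2.02e-06) = 1.258e+04 rad/s.
Step 2 — f₀ = ω₀/(2π) = 2002 Hz.
Step 3 — Series Q: Q = ω₀L/R = 1.258e+04·0.00313/36 = 1.093.
Step 4 — Bandwidth: Δω = ω₀/Q = 1.15e+04 rad/s; BW = Δω/(2π) = 1831 Hz.

(a) f₀ = 2002 Hz  (b) Q = 1.093  (c) BW = 1831 Hz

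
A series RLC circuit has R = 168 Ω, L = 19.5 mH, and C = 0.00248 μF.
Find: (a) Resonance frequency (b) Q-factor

Step 1 — Resonance condition Im(Z)=0 gives ω₀ = 1/√(LC).
Step 2 — ω₀ = 1/√(0.0195·2.48e-09) = 1.438e+05 rad/s.
Step 3 — f₀ = ω₀/(2π) = 2.289e+04 Hz.
Step 4 — Series Q: Q = ω₀L/R = 1.438e+05·0.0195/168 = 16.69.

(a) f₀ = 2.289e+04 Hz  (b) Q = 16.69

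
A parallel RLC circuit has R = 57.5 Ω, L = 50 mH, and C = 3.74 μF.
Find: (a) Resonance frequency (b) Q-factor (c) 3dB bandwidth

Step 1 — Resonance: ω₀ = 1/√(LC) = 1/√(0.05·3.74e-06) = 2312 rad/s.
Step 2 — f₀ = ω₀/(2π) = 368 Hz.
Step 3 — Parallel Q: Q = R/(ω₀L) = 57.5/(2312·0.05) = 0.4973.
Step 4 — Bandwidth: Δω = ω₀/Q = 4650 rad/s; BW = Δω/(2π) = 740.1 Hz.

(a) f₀ = 368 Hz  (b) Q = 0.4973  (c) BW = 740.1 Hz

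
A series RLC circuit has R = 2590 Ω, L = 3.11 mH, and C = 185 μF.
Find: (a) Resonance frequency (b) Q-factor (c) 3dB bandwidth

Step 1 — Resonance: ω₀ = 1/√(LC) = 1/√(0.00311·0.000185) = 1318 rad/s.
Step 2 — f₀ = ω₀/(2π) = 209.8 Hz.
Step 3 — Series Q: Q = ω₀L/R = 1318·0.00311/2590 = 0.001583.
Step 4 — Bandwidth: Δω = ω₀/Q = 8.328e+05 rad/s; BW = Δω/(2π) = 1.325e+05 Hz.

(a) f₀ = 209.8 Hz  (b) Q = 0.001583  (c) BW = 1.325e+05 Hz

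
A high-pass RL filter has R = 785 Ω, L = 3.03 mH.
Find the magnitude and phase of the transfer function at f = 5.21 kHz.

Step 1 — Angular frequency: ω = 2π·5210 = 3.274e+04 rad/s.
Step 2 — Transfer function: H(jω) = jωL/(R + jωL).
Step 3 — Numerator jωL = j·99.19; denominator R + jωL = 785 + j99.19.
Step 4 — H = 0.01571 + j0.1244.
Step 5 — Magnitude: |H| = 0.1254 (-18.0 dB); phase: φ = 82.8°.

|H| = 0.1254 (-18.0 dB), φ = 82.8°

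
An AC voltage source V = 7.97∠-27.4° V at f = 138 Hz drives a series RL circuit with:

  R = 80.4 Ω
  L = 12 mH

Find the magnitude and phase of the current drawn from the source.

Step 1 — Angular frequency: ω = 2π·f = 2π·138 = 867.1 rad/s.
Step 2 — Component impedances:
  R: Z = R = 80.4 Ω
  L: Z = jωL = j·867.1·0.012 = 0 + j10.4 Ω
Step 3 — Series combination: Z_total = R + L = 80.4 + j10.4 Ω = 81.07∠7.4° Ω.
Step 4 — Source phasor: V = 7.97∠-27.4° V = 7.076 - j3.668 V.
Step 5 — Ohm's law: I = V / Z_total = (7.076 - j3.668) / (80.4 + j10.4) = 0.08075 - j0.05607 A.
Step 6 — Convert to polar: |I| = 0.09831 A, ∠I = -34.8°.

I = 0.09831∠-34.8° A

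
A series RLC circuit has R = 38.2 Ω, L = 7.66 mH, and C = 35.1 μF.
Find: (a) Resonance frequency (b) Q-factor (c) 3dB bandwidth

Step 1 — Resonance condition Im(Z)=0 gives ω₀ = 1/√(LC).
Step 2 — ω₀ = 1/√(0.00766·3.51e-05) = 1929 rad/s.
Step 3 — f₀ = ω₀/(2π) = 306.9 Hz.
Step 4 — Series Q: Q = ω₀L/R = 1929·0.00766/38.2 = 0.3867.
Step 5 — 3dB bandwidth: Δω = ω₀/Q = 4987 rad/s; BW = Δω/(2π) = 793.7 Hz.

(a) f₀ = 306.9 Hz  (b) Q = 0.3867  (c) BW = 793.7 Hz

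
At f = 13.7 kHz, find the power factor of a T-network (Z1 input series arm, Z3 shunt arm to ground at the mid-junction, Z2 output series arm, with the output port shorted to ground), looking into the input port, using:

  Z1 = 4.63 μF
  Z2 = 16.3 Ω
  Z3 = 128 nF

Step 1 — Angular frequency: ω = 2π·f = 2π·1.37e+04 = 8.608e+04 rad/s.
Step 2 — Component impedances:
  Z1: Z = 1/(jωC) = -j/(ω·C) = 0 - j2.509 Ω
  Z2: Z = R = 16.3 Ω
  Z3: Z = 1/(jωC) = -j/(ω·C) = 0 - j90.76 Ω
Step 3 — With the output port shorted to ground, the output series arm Z2 runs from the junction to ground; the shunt arm Z3 also runs from the junction to ground. They appear in parallel: Z3 || Z2 = 15.79 - j2.836 Ω.
Step 4 — Series with input arm Z1: Z_in = Z1 + (Z3 || Z2) = 15.79 - j5.345 Ω = 16.67∠-18.7° Ω.
Step 5 — Power factor: PF = cos(φ) = Re(Z)/|Z| = 15.79/16.67 = 0.9472.
Step 6 — Type: Im(Z) = -5.345 ⇒ leading (phase φ = -18.7°).

PF = 0.9472 (leading, φ = -18.7°)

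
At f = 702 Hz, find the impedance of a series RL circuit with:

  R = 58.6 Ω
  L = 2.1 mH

Step 1 — Angular frequency: ω = 2π·f = 2π·702 = 4411 rad/s.
Step 2 — Component impedances:
  R: Z = R = 58.6 Ω
  L: Z = jωL = j·4411·0.0021 = 0 + j9.263 Ω
Step 3 — Series combination: Z_total = R + L = 58.6 + j9.263 Ω = 59.33∠9.0° Ω.

Z = 58.6 + j9.263 Ω = 59.33∠9.0° Ω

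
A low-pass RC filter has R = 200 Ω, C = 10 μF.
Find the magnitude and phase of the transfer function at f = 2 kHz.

Step 1 — Angular frequency: ω = 2π·2000 = 1.257e+04 rad/s.
Step 2 — Transfer function: H(jω) = 1/(1 + jωRC).
Step 3 — Denominator: 1 + jωRC = 1 + j·1.257e+04·200·1e-05 = 1 + j25.13.
Step 4 — H = 0.001581 - j0.03973.
Step 5 — Magnitude: |H| = 0.03976 (-28.0 dB); phase: φ = -87.7°.

|H| = 0.03976 (-28.0 dB), φ = -87.7°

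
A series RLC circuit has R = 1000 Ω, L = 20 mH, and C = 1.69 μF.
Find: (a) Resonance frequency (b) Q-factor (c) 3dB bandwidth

Step 1 — Resonance: ω₀ = 1/√(LC) = 1/√(0.02·1.69e-06) = 5439 rad/s.
Step 2 — f₀ = ω₀/(2π) = 865.7 Hz.
Step 3 — Series Q: Q = ω₀L/R = 5439·0.02/1000 = 0.1088.
Step 4 — Bandwidth: Δω = ω₀/Q = 5e+04 rad/s; BW = Δω/(2π) = 7958 Hz.

(a) f₀ = 865.7 Hz  (b) Q = 0.1088  (c) BW = 7958 Hz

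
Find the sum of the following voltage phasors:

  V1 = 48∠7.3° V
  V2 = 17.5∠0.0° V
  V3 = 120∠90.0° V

Step 1 — Convert each phasor to rectangular form:
  V1 = 48·(cos(7.3°) + j·sin(7.3°)) = 47.61 + j6.099 V
  V2 = 17.5·(cos(0.0°) + j·sin(0.0°)) = 17.5 V
  V3 = 120·(cos(90.0°) + j·sin(90.0°)) = 0 + j120 V
Step 2 — Sum components: V_total = 65.11 + j126.1 V.
Step 3 — Convert to polar: |V_total| = 141.9 V, ∠V_total = 62.7°.

V_total = 141.9∠62.7° V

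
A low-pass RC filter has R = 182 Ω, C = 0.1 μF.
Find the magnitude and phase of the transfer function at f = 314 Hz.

Step 1 — Angular frequency: ω = 2π·314 = 1973 rad/s.
Step 2 — Transfer function: H(jω) = 1/(1 + jωRC).
Step 3 — Denominator: 1 + jωRC = 1 + j·1973·182·1e-07 = 1 + j0.03591.
Step 4 — H = 0.9987 - j0.03586.
Step 5 — Magnitude: |H| = 0.9994 (-0.0 dB); phase: φ = -2.1°.

|H| = 0.9994 (-0.0 dB), φ = -2.1°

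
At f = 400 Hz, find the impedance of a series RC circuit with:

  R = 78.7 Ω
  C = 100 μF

Step 1 — Angular frequency: ω = 2π·f = 2π·400 = 2513 rad/s.
Step 2 — Component impedances:
  R: Z = R = 78.7 Ω
  C: Z = 1/(jωC) = -j/(ω·C) = 0 - j3.979 Ω
Step 3 — Series combination: Z_total = R + C = 78.7 - j3.979 Ω = 78.8∠-2.9° Ω.

Z = 78.7 - j3.979 Ω = 78.8∠-2.9° Ω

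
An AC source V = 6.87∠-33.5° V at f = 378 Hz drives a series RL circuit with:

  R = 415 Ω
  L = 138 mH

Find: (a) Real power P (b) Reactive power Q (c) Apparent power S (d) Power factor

Step 1 — Angular frequency: ω = 2π·f = 2π·378 = 2375 rad/s.
Step 2 — Component impedances:
  R: Z = R = 415 Ω
  L: Z = jωL = j·2375·0.138 = 0 + j327.8 Ω
Step 3 — Series combination: Z_total = R + L = 415 + j327.8 Ω = 528.8∠38.3° Ω.
Step 4 — Source phasor: V = 6.87∠-33.5° V = 5.729 - j3.792 V.
Step 5 — Current: I = V / Z = 0.004057 - j0.01234 A = 0.01299∠-71.8° A.
Step 6 — Complex power: S = V·I* = 0.07004 + j0.05532 VA.
Step 7 — Real power: P = Re(S) = 0.07004 W.
Step 8 — Reactive power: Q = Im(S) = 0.05532 VAR.
Step 9 — Apparent power: |S| = 0.08925 VA.
Step 10 — Power factor: PF = P/|S| = 0.7848 (lagging).

(a) P = 0.07004 W  (b) Q = 0.05532 VAR  (c) S = 0.08925 VA  (d) PF = 0.7848 (lagging)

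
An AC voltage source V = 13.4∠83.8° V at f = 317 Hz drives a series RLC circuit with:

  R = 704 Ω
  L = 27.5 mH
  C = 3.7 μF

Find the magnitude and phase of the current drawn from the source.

Step 1 — Angular frequency: ω = 2π·f = 2π·317 = 1992 rad/s.
Step 2 — Component impedances:
  R: Z = R = 704 Ω
  L: Z = jωL = j·1992·0.0275 = 0 + j54.77 Ω
  C: Z = 1/(jωC) = -j/(ω·C) = 0 - j135.7 Ω
Step 3 — Series combination: Z_total = R + L + C = 704 - j80.92 Ω = 708.6∠-6.6° Ω.
Step 4 — Source phasor: V = 13.4∠83.8° V = 1.447 + j13.32 V.
Step 5 — Ohm's law: I = V / Z_total = (1.447 + j13.32) / (704 - j80.92) = -0.0001178 + j0.01891 A.
Step 6 — Convert to polar: |I| = 0.01891 A, ∠I = 90.4°.

I = 0.01891∠90.4° A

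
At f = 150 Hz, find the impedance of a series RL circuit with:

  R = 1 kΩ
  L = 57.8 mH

Step 1 — Angular frequency: ω = 2π·f = 2π·150 = 942.5 rad/s.
Step 2 — Component impedances:
  R: Z = R = 1000 Ω
  L: Z = jωL = j·942.5·0.0578 = 0 + j54.48 Ω
Step 3 — Series combination: Z_total = R + L = 1000 + j54.48 Ω = 1001∠3.1° Ω.

Z = 1000 + j54.48 Ω = 1001∠3.1° Ω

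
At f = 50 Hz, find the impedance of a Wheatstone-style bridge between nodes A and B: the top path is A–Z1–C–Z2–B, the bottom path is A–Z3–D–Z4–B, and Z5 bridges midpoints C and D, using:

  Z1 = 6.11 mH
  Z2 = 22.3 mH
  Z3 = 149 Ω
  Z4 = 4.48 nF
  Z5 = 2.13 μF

Step 1 — Angular frequency: ω = 2π·f = 2π·50 = 314.2 rad/s.
Step 2 — Component impedances:
  Z1: Z = jωL = j·314.2·0.00611 = 0 + j1.92 Ω
  Z2: Z = jωL = j·314.2·0.0223 = 0 + j7.006 Ω
  Z3: Z = R = 149 Ω
  Z4: Z = 1/(jωC) = -j/(ω·C) = 0 - j7.105e+05 Ω
  Z5: Z = 1/(jωC) = -j/(ω·C) = 0 - j1494 Ω
Step 3 — Bridge requires nodal analysis (the Z5 bridge couples midpoints C and D, so the two paths cannot be reduced to a simple series/parallel combination). Setting node B to ground and injecting 1 A at node A, the 3-node admittance system at A, C, D solves to V_A = Z_AB = 0.0002488 + j8.928 Ω = 8.928∠90.0° Ω.

Z = 0.0002488 + j8.928 Ω = 8.928∠90.0° Ω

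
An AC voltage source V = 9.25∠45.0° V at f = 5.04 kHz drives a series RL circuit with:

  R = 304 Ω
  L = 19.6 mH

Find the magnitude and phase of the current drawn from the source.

Step 1 — Angular frequency: ω = 2π·f = 2π·5040 = 3.167e+04 rad/s.
Step 2 — Component impedances:
  R: Z = R = 304 Ω
  L: Z = jωL = j·3.167e+04·0.0196 = 0 + j620.7 Ω
Step 3 — Series combination: Z_total = R + L = 304 + j620.7 Ω = 691.1∠63.9° Ω.
Step 4 — Source phasor: V = 9.25∠45.0° V = 6.541 + j6.541 V.
Step 5 — Ohm's law: I = V / Z_total = (6.541 + j6.541) / (304 + j620.7) = 0.01266 - j0.004336 A.
Step 6 — Convert to polar: |I| = 0.01338 A, ∠I = -18.9°.

I = 0.01338∠-18.9° A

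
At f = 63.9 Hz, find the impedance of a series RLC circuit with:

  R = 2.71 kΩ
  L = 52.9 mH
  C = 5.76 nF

Step 1 — Angular frequency: ω = 2π·f = 2π·63.9 = 401.5 rad/s.
Step 2 — Component impedances:
  R: Z = R = 2710 Ω
  L: Z = jωL = j·401.5·0.0529 = 0 + j21.24 Ω
  C: Z = 1/(jωC) = -j/(ω·C) = 0 - j4.324e+05 Ω
Step 3 — Series combination: Z_total = R + L + C = 2710 - j4.324e+05 Ω = 4.324e+05∠-89.6° Ω.

Z = 2710 - j4.324e+05 Ω = 4.324e+05∠-89.6° Ω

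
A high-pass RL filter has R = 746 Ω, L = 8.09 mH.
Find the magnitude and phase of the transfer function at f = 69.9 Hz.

Step 1 — Angular frequency: ω = 2π·69.9 = 439.2 rad/s.
Step 2 — Transfer function: H(jω) = jωL/(R + jωL).
Step 3 — Numerator jωL = j·3.553; denominator R + jωL = 746 + j3.553.
Step 4 — H = 2.268e-05 + j0.004763.
Step 5 — Magnitude: |H| = 0.004763 (-46.4 dB); phase: φ = 89.7°.

|H| = 0.004763 (-46.4 dB), φ = 89.7°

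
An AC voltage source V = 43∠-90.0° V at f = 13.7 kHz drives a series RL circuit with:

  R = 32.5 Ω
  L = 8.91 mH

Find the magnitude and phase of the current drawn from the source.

Step 1 — Angular frequency: ω = 2π·f = 2π·1.37e+04 = 8.608e+04 rad/s.
Step 2 — Component impedances:
  R: Z = R = 32.5 Ω
  L: Z = jωL = j·8.608e+04·0.00891 = 0 + j767 Ω
Step 3 — Series combination: Z_total = R + L = 32.5 + j767 Ω = 767.7∠87.6° Ω.
Step 4 — Source phasor: V = 43∠-90.0° V = 0 - j43 V.
Step 5 — Ohm's law: I = V / Z_total = (0 - j43) / (32.5 + j767) = -0.05596 - j0.002371 A.
Step 6 — Convert to polar: |I| = 0.05601 A, ∠I = -177.6°.

I = 0.05601∠-177.6° A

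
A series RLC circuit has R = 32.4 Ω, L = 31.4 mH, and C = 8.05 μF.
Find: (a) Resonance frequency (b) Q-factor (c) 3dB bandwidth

Step 1 — Resonance condition Im(Z)=0 gives ω₀ = 1/√(LC).
Step 2 — ω₀ = 1/√(0.0314·8.05e-06) = 1989 rad/s.
Step 3 — f₀ = ω₀/(2π) = 316.6 Hz.
Step 4 — Series Q: Q = ω₀L/R = 1989·0.0314/32.4 = 1.928.
Step 5 — 3dB bandwidth: Δω = ω₀/Q = 1032 rad/s; BW = Δω/(2π) = 164.2 Hz.

(a) f₀ = 316.6 Hz  (b) Q = 1.928  (c) BW = 164.2 Hz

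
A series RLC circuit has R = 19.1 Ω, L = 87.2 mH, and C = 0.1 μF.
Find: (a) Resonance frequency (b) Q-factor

Step 1 — Resonance condition Im(Z)=0 gives ω₀ = 1/√(LC).
Step 2 — ω₀ = 1/√(0.0872·1e-07) = 1.071e+04 rad/s.
Step 3 — f₀ = ω₀/(2π) = 1704 Hz.
Step 4 — Series Q: Q = ω₀L/R = 1.071e+04·0.0872/19.1 = 48.89.

(a) f₀ = 1704 Hz  (b) Q = 48.89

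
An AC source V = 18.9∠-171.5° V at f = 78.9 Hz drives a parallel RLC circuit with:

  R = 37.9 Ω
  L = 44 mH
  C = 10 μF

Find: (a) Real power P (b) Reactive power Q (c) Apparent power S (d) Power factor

Step 1 — Angular frequency: ω = 2π·f = 2π·78.9 = 495.7 rad/s.
Step 2 — Component impedances:
  R: Z = R = 37.9 Ω
  L: Z = jωL = j·495.7·0.044 = 0 + j21.81 Ω
  C: Z = 1/(jωC) = -j/(ω·C) = 0 - j201.7 Ω
Step 3 — Parallel combination: 1/Z_total = 1/R + 1/L + 1/C; Z_total = 11.14 + j17.27 Ω = 20.55∠57.2° Ω.
Step 4 — Source phasor: V = 18.9∠-171.5° V = -18.69 - j2.794 V.
Step 5 — Current: I = V / Z = -0.6074 + j0.6906 A = 0.9197∠131.3° A.
Step 6 — Complex power: S = V·I* = 9.425 + j14.61 VA.
Step 7 — Real power: P = Re(S) = 9.425 W.
Step 8 — Reactive power: Q = Im(S) = 14.61 VAR.
Step 9 — Apparent power: |S| = 17.38 VA.
Step 10 — Power factor: PF = P/|S| = 0.5422 (lagging).

(a) P = 9.425 W  (b) Q = 14.61 VAR  (c) S = 17.38 VA  (d) PF = 0.5422 (lagging)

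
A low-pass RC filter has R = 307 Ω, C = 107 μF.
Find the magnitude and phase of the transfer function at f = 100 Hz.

Step 1 — Angular frequency: ω = 2π·100 = 628.3 rad/s.
Step 2 — Transfer function: H(jω) = 1/(1 + jωRC).
Step 3 — Denominator: 1 + jωRC = 1 + j·628.3·307·0.000107 = 1 + j20.64.
Step 4 — H = 0.002342 - j0.04834.
Step 5 — Magnitude: |H| = 0.04839 (-26.3 dB); phase: φ = -87.2°.

|H| = 0.04839 (-26.3 dB), φ = -87.2°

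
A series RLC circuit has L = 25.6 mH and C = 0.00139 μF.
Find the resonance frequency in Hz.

Step 1 — Resonance condition Im(Z)=0 gives ω₀ = 1/√(LC).
Step 2 — ω₀ = 1/√(0.0256·1.39e-09) = 1.676e+05 rad/s.
Step 3 — f₀ = ω₀/(2π) = 2.668e+04 Hz.

f₀ = 2.668e+04 Hz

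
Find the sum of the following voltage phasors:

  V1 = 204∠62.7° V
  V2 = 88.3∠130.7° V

Step 1 — Convert each phasor to rectangular form:
  V1 = 204·(cos(62.7°) + j·sin(62.7°)) = 93.56 + j181.3 V
  V2 = 88.3·(cos(130.7°) + j·sin(130.7°)) = -57.58 + j66.94 V
Step 2 — Sum components: V_total = 35.98 + j248.2 V.
Step 3 — Convert to polar: |V_total| = 250.8 V, ∠V_total = 81.8°.

V_total = 250.8∠81.8° V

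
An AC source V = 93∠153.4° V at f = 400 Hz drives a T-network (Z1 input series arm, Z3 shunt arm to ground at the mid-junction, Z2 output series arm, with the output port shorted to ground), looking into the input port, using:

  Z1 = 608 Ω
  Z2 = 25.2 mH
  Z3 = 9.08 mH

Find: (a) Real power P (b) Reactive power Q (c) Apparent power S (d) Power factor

Step 1 — Angular frequency: ω = 2π·f = 2π·400 = 2513 rad/s.
Step 2 — Component impedances:
  Z1: Z = R = 608 Ω
  Z2: Z = jωL = j·2513·0.0252 = 0 + j63.33 Ω
  Z3: Z = jωL = j·2513·0.00908 = 0 + j22.82 Ω
Step 3 — With the output port shorted to ground, the output series arm Z2 runs from the junction to ground; the shunt arm Z3 also runs from the junction to ground. They appear in parallel: Z3 || Z2 = 0 + j16.78 Ω.
Step 4 — Series with input arm Z1: Z_in = Z1 + (Z3 || Z2) = 608 + j16.78 Ω = 608.2∠1.6° Ω.
Step 5 — Source phasor: V = 93∠153.4° V = -83.16 + j41.64 V.
Step 6 — Current: I = V / Z = -0.1348 + j0.07221 A = 0.1529∠151.8° A.
Step 7 — Complex power: S = V·I* = 14.21 + j0.3922 VA.
Step 8 — Real power: P = Re(S) = 14.21 W.
Step 9 — Reactive power: Q = Im(S) = 0.3922 VAR.
Step 10 — Apparent power: |S| = 14.22 VA.
Step 11 — Power factor: PF = P/|S| = 0.9996 (lagging).

(a) P = 14.21 W  (b) Q = 0.3922 VAR  (c) S = 14.22 VA  (d) PF = 0.9996 (lagging)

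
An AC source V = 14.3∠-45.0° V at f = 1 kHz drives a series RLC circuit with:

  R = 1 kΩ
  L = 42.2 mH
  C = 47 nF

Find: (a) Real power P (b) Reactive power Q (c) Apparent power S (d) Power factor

Step 1 — Angular frequency: ω = 2π·f = 2π·1000 = 6283 rad/s.
Step 2 — Component impedances:
  R: Z = R = 1000 Ω
  L: Z = jωL = j·6283·0.0422 = 0 + j265.2 Ω
  C: Z = 1/(jωC) = -j/(ω·C) = 0 - j3386 Ω
Step 3 — Series combination: Z_total = R + L + C = 1000 - j3121 Ω = 3277∠-72.2° Ω.
Step 4 — Source phasor: V = 14.3∠-45.0° V = 10.11 - j10.11 V.
Step 5 — Current: I = V / Z = 0.003879 + j0.001997 A = 0.004363∠27.2° A.
Step 6 — Complex power: S = V·I* = 0.01904 - j0.05942 VA.
Step 7 — Real power: P = Re(S) = 0.01904 W.
Step 8 — Reactive power: Q = Im(S) = -0.05942 VAR.
Step 9 — Apparent power: |S| = 0.06239 VA.
Step 10 — Power factor: PF = P/|S| = 0.3051 (leading).

(a) P = 0.01904 W  (b) Q = -0.05942 VAR  (c) S = 0.06239 VA  (d) PF = 0.3051 (leading)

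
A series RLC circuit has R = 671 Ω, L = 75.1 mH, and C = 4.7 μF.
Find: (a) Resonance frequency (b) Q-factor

Step 1 — Resonance condition Im(Z)=0 gives ω₀ = 1/√(LC).
Step 2 — ω₀ = 1/√(0.0751·4.7e-06) = 1683 rad/s.
Step 3 — f₀ = ω₀/(2π) = 267.9 Hz.
Step 4 — Series Q: Q = ω₀L/R = 1683·0.0751/671 = 0.1884.

(a) f₀ = 267.9 Hz  (b) Q = 0.1884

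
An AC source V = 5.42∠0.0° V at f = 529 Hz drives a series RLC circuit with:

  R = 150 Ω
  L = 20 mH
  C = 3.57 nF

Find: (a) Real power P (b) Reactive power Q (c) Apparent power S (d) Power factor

Step 1 — Angular frequency: ω = 2π·f = 2π·529 = 3324 rad/s.
Step 2 — Component impedances:
  R: Z = R = 150 Ω
  L: Z = jωL = j·3324·0.02 = 0 + j66.48 Ω
  C: Z = 1/(jωC) = -j/(ω·C) = 0 - j8.427e+04 Ω
Step 3 — Series combination: Z_total = R + L + C = 150 - j8.421e+04 Ω = 8.421e+04∠-89.9° Ω.
Step 4 — Source phasor: V = 5.42∠0.0° V = 5.42 V.
Step 5 — Current: I = V / Z = 1.147e-07 + j6.436e-05 A = 6.436e-05∠89.9° A.
Step 6 — Complex power: S = V·I* = 6.214e-07 - j0.0003489 VA.
Step 7 — Real power: P = Re(S) = 6.214e-07 W.
Step 8 — Reactive power: Q = Im(S) = -0.0003489 VAR.
Step 9 — Apparent power: |S| = 0.0003489 VA.
Step 10 — Power factor: PF = P/|S| = 0.001781 (leading).

(a) P = 6.214e-07 W  (b) Q = -0.0003489 VAR  (c) S = 0.0003489 VA  (d) PF = 0.001781 (leading)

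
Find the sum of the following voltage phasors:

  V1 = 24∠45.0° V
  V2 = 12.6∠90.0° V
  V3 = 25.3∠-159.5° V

Step 1 — Convert each phasor to rectangular form:
  V1 = 24·(cos(45.0°) + j·sin(45.0°)) = 16.97 + j16.97 V
  V2 = 12.6·(cos(90.0°) + j·sin(90.0°)) = 0 + j12.6 V
  V3 = 25.3·(cos(-159.5°) + j·sin(-159.5°)) = -23.7 - j8.86 V
Step 2 — Sum components: V_total = -6.727 + j20.71 V.
Step 3 — Convert to polar: |V_total| = 21.78 V, ∠V_total = 108.0°.

V_total = 21.78∠108.0° V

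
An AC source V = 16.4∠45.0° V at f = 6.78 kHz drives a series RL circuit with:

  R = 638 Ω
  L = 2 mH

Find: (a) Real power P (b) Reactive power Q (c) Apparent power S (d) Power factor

Step 1 — Angular frequency: ω = 2π·f = 2π·6780 = 4.26e+04 rad/s.
Step 2 — Component impedances:
  R: Z = R = 638 Ω
  L: Z = jωL = j·4.26e+04·0.002 = 0 + j85.2 Ω
Step 3 — Series combination: Z_total = R + L = 638 + j85.2 Ω = 643.7∠7.6° Ω.
Step 4 — Source phasor: V = 16.4∠45.0° V = 11.6 + j11.6 V.
Step 5 — Current: I = V / Z = 0.02024 + j0.01547 A = 0.02548∠37.4° A.
Step 6 — Complex power: S = V·I* = 0.4142 + j0.05531 VA.
Step 7 — Real power: P = Re(S) = 0.4142 W.
Step 8 — Reactive power: Q = Im(S) = 0.05531 VAR.
Step 9 — Apparent power: |S| = 0.4179 VA.
Step 10 — Power factor: PF = P/|S| = 0.9912 (lagging).

(a) P = 0.4142 W  (b) Q = 0.05531 VAR  (c) S = 0.4179 VA  (d) PF = 0.9912 (lagging)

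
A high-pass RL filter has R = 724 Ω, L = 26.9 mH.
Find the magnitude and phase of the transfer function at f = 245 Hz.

Step 1 — Angular frequency: ω = 2π·245 = 1539 rad/s.
Step 2 — Transfer function: H(jω) = jωL/(R + jωL).
Step 3 — Numerator jωL = j·41.41; denominator R + jωL = 724 + j41.41.
Step 4 — H = 0.003261 + j0.05701.
Step 5 — Magnitude: |H| = 0.0571 (-24.9 dB); phase: φ = 86.7°.

|H| = 0.0571 (-24.9 dB), φ = 86.7°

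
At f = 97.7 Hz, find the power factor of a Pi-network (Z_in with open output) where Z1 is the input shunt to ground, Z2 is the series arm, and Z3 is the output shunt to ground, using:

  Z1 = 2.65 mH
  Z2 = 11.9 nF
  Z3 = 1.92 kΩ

Step 1 — Angular frequency: ω = 2π·f = 2π·97.7 = 613.9 rad/s.
Step 2 — Component impedances:
  Z1: Z = jωL = j·613.9·0.00265 = 0 + j1.627 Ω
  Z2: Z = 1/(jωC) = -j/(ω·C) = 0 - j1.369e+05 Ω
  Z3: Z = R = 1920 Ω
Step 3 — With open output, the series arm Z2 and the output shunt Z3 appear in series to ground: Z2 + Z3 = 1920 - j1.369e+05 Ω.
Step 4 — Parallel with input shunt Z1: Z_in = Z1 || (Z2 + Z3) = 2.711e-07 + j1.627 Ω = 1.627∠90.0° Ω.
Step 5 — Power factor: PF = cos(φ) = Re(Z)/|Z| = 2.711e-07/1.627 = 1.666e-07.
Step 6 — Type: Im(Z) = 1.627 ⇒ lagging (phase φ = 90.0°).

PF = 1.666e-07 (lagging, φ = 90.0°)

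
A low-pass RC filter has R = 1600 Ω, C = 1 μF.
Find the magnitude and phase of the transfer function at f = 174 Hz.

Step 1 — Angular frequency: ω = 2π·174 = 1093 rad/s.
Step 2 — Transfer function: H(jω) = 1/(1 + jωRC).
Step 3 — Denominator: 1 + jωRC = 1 + j·1093·1600·1e-06 = 1 + j1.749.
Step 4 — H = 0.2463 - j0.4309.
Step 5 — Magnitude: |H| = 0.4963 (-6.1 dB); phase: φ = -60.2°.

|H| = 0.4963 (-6.1 dB), φ = -60.2°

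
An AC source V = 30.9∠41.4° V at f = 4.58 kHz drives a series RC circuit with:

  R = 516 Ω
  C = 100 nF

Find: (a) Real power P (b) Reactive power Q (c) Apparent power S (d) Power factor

Step 1 — Angular frequency: ω = 2π·f = 2π·4580 = 2.878e+04 rad/s.
Step 2 — Component impedances:
  R: Z = R = 516 Ω
  C: Z = 1/(jωC) = -j/(ω·C) = 0 - j347.5 Ω
Step 3 — Series combination: Z_total = R + C = 516 - j347.5 Ω = 622.1∠-34.0° Ω.
Step 4 — Source phasor: V = 30.9∠41.4° V = 23.18 + j20.43 V.
Step 5 — Current: I = V / Z = 0.01256 + j0.04806 A = 0.04967∠75.4° A.
Step 6 — Complex power: S = V·I* = 1.273 - j0.8573 VA.
Step 7 — Real power: P = Re(S) = 1.273 W.
Step 8 — Reactive power: Q = Im(S) = -0.8573 VAR.
Step 9 — Apparent power: |S| = 1.535 VA.
Step 10 — Power factor: PF = P/|S| = 0.8294 (leading).

(a) P = 1.273 W  (b) Q = -0.8573 VAR  (c) S = 1.535 VA  (d) PF = 0.8294 (leading)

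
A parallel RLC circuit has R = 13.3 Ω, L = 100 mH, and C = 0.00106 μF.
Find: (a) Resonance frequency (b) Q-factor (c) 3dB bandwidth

Step 1 — Resonance: ω₀ = 1/√(LC) = 1/√(0.1·1.06e-09) = 9.713e+04 rad/s.
Step 2 — f₀ = ω₀/(2π) = 1.546e+04 Hz.
Step 3 — Parallel Q: Q = R/(ω₀L) = 13.3/(9.713e+04·0.1) = 0.001369.
Step 4 — Bandwidth: Δω = ω₀/Q = 7.093e+07 rad/s; BW = Δω/(2π) = 1.129e+07 Hz.

(a) f₀ = 1.546e+04 Hz  (b) Q = 0.001369  (c) BW = 1.129e+07 Hz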